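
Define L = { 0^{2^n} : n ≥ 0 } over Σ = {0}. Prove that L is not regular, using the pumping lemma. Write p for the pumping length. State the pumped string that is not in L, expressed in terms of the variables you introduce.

0^{2^p+k}

Assume L is regular; let p be its pumping constant.
Take w = 0^{2^p} ∈ L with |w| = 2^p ≥ p.
The pumping lemma gives a decomposition w = xyz where |xy| ≤ p and y is nonempty.
Then y = 0^k for some k with 1 ≤ k ≤ p.
Pump with i = 2: xy^2z = 0^{2^p+k}. Since 1 ≤ k ≤ p < 2^p, we have 2^p < 2^p+k < 2^{p+1}, so 2^p+k is not a power of 2. So xy^2z ∉ L.
This is a contradiction; hence L is not regular.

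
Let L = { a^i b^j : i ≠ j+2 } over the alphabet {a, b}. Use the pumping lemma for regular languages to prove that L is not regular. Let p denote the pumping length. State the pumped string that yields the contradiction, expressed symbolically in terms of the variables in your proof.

Suppose for contradiction that L is regular, and let p be the pumping length.
Choose w = a^p b^{p+p!-2}. Since p ≠ (p+p!-2)+2 = p+p!, w ∈ L; and |w| ≥ p.
The pumping lemma gives a decomposition w = xyz where |xy| ≤ p and y is nonempty.
Since the first p symbols of w are all a's and |xy| ≤ p, y lies entirely in the leading a-block: y = a^k for some k with 1 ≤ k ≤ p.
Since 1 ≤ k ≤ p, k divides p!; set t = 1 + p!/k. Then xy^t z has p + (p!/k)·k = p + p! copies of a. Now the a-count is p+p! and (b-count)+2 = (p+p!-2)+2 = p+p!, so i ≠ j+2 fails. So xy^t z = a^{p+p!} b^{p+p!-2} ∉ L.
This contradicts the pumping lemma, so L is not regular.

a^{p+p!} b^{p+p!-2}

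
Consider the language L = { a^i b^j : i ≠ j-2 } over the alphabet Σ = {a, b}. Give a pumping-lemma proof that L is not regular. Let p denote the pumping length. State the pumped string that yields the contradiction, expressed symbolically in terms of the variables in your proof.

a^{p+p!} b^{p+p!+2}

Assume L is regular; let p be its pumping constant.
Choose w = a^p b^{p+p!+2}. Since p ≠ (p+p!+2)-2 = p+p!, w ∈ L; and |w| ≥ p.
The pumping lemma gives a decomposition w = xyz where |xy| ≤ p and |y| > 0.
Since the first p symbols of w are all a's and |xy| ≤ p, y lies entirely in the leading a-block: y = a^k for some k with 1 ≤ k ≤ p.
Since 1 ≤ k ≤ p, k divides p!; set t = 1 + p!/k. Then xy^t z has p + (p!/k)·k = p + p! copies of a. Now the a-count is p+p! and (b-count)-2 = (p+p!+2)-2 = p+p!, so i ≠ j-2 fails. So xy^t z = a^{p+p!} b^{p+p!+2} ∉ L.
This contradicts the pumping lemma, so L is not regular.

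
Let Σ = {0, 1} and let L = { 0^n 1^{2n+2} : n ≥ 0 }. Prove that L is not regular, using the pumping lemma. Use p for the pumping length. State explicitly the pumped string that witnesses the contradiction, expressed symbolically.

0^{p+k} 1^{2p+2}

Suppose for contradiction that L is regular, and let p be the pumping length.
Let w = 0^p 1^{2p+2} ∈ L; note |w| = 3p+2 ≥ p.
Write w = xyz as guaranteed by the lemma, with |xy| ≤ p and y is nonempty.
Since the first p symbols of w are all 0's and |xy| ≤ p, y lies entirely in the leading 0-block: y = 0^k for some k with 1 ≤ k ≤ p.
Pump with i = 2: xy^2z = 0^{p+k} 1^{2p+2}. For this to lie in L we would need 2p+2 = 2(p+k)+2, which forces k = 0. But k ≥ 1, so xy^2z ∉ L.
This is a contradiction; hence L is not regular.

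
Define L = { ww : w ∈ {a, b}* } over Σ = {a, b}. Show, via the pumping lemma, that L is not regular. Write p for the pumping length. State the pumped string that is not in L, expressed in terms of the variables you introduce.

Assume L is regular; let p be its pumping constant.
Take w = a^p b^p a^p b^p = uu where u = a^pb^p; then w ∈ L and |w| = 4p ≥ p.
Write w = xyz as guaranteed by the lemma, with |xy| ≤ p and |y| > 0.
Since the first p symbols of w are all a's and |xy| ≤ p, y lies entirely in the leading a-block: y = a^k for some k with 1 ≤ k ≤ p.
Pump with i = 2: xy^2z = a^{p+k} b^p a^p b^p, of length 4p+k. Suppose this equals vv. The string starts with a and ends with b, so v does too; thus the boundary between the two copies of v is a b→a transition. There is exactly one such transition, at position 2p+k, so |v| = 2p+k and |vv| = 4p+2k ≠ 4p+k since k ≥ 1. So xy^2z ∉ L.
This is a contradiction; hence L is not regular.

a^{p+k} b^p a^p b^p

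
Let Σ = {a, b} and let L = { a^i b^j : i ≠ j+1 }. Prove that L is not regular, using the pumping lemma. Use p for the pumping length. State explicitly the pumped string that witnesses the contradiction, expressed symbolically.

a^{p+p!} b^{p+p!-1}

Toward a contradiction, assume L is regular with pumping length p.
Choose w = a^p b^{p+p!-1}. Since p ≠ (p+p!-1)+1 = p+p!, w ∈ L; and |w| ≥ p.
By the pumping lemma, w = xyz with |xy| ≤ p and y is nonempty.
The first p characters of w are a's, so xy (and hence y) consists only of a's. Write y = a^k, 1 ≤ k ≤ p.
Since 1 ≤ k ≤ p, k divides p!; set t = 1 + p!/k. Then xy^t z has p + (p!/k)·k = p + p! copies of a. Now the a-count is p+p! and (b-count)+1 = (p+p!-1)+1 = p+p!, so i ≠ j+1 fails. So xy^t z = a^{p+p!} b^{p+p!-1} ∉ L.
This is a contradiction; hence L is not regular.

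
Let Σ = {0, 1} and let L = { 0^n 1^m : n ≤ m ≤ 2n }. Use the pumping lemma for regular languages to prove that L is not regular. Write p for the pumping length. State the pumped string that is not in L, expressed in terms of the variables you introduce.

0^{p+k} 1^p

Toward a contradiction, assume L is regular with pumping length p.
Take w = 0^p 1^p ∈ L (since p ≤ p ≤ 2p), with |w| = 2p ≥ p.
Write w = xyz as guaranteed by the lemma, with |xy| ≤ p and y is nonempty.
Since the first p symbols of w are all 0's and |xy| ≤ p, y lies entirely in the leading 0-block: y = 0^k for some k with 1 ≤ k ≤ p.
Pump with i = 2: xy^2z = 0^{p+k} 1^p. Now n = p+k > p = m, so the condition n ≤ m fails. Thus xy^2z ∉ L.
This is a contradiction; hence L is not regular.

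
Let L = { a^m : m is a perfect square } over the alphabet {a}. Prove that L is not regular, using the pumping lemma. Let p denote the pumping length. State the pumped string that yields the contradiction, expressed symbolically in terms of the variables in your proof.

a^{p²+k}

Assume L is regular; let p be its pumping constant.
Take w = a^{p²} ∈ L with |w| = p² ≥ p.
The pumping lemma gives a decomposition w = xyz where |xy| ≤ p and |y| ≥ 1.
Then y = a^k for some k with 1 ≤ k ≤ p.
Pump with i = 2: xy^2z = a^{p²+k}. Since 1 ≤ k ≤ p, p² < p²+k ≤ p²+p < (p+1)², so p²+k lies strictly between consecutive squares and is not a perfect square. So xy^2z ∉ L.
This contradicts the pumping lemma, so L is not regular.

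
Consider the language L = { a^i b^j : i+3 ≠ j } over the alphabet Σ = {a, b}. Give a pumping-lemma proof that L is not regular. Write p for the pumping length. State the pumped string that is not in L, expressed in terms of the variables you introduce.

a^{p+p!} b^{p+p!+3}

Suppose for contradiction that L is regular, and let p be the pumping length.
Choose w = a^p b^{p+p!+3}. Since p ≠ (p+p!+3)-3 = p+p!, w ∈ L; and |w| ≥ p.
Write w = xyz as guaranteed by the lemma, with |xy| ≤ p and |y| ≥ 1.
Because |xy| ≤ p and w begins with p copies of a, we have y = a^k with 1 ≤ k ≤ p.
Since 1 ≤ k ≤ p, k divides p!; set t = 1 + p!/k. Then xy^t z has p + (p!/k)·k = p + p! copies of a. Now the a-count is p+p! and (b-count)-3 = (p+p!+3)-3 = p+p!, so i+3 ≠ j fails. So xy^t z = a^{p+p!} b^{p+p!+3} ∉ L.
This is a contradiction; hence L is not regular.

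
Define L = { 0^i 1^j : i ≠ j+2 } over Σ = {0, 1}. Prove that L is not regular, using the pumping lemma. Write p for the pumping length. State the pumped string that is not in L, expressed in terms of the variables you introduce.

Assume L is regular. Let p be the pumping length given by the pumping lemma.
Choose w = 0^p 1^{p+p!-2}. Since p ≠ (p+p!-2)+2 = p+p!, w ∈ L; and |w| ≥ p.
The pumping lemma gives a decomposition w = xyz where |xy| ≤ p and |y| > 0.
Since the first p symbols of w are all 0's and |xy| ≤ p, y lies entirely in the leading 0-block: y = 0^k for some k with 1 ≤ k ≤ p.
Since 1 ≤ k ≤ p, k divides p!; set t = 1 + p!/k. Then xy^t z has p + (p!/k)·k = p + p! copies of 0. Now the 0-count is p+p! and (1-count)+2 = (p+p!-2)+2 = p+p!, so i ≠ j+2 fails. So xy^t z = 0^{p+p!} 1^{p+p!-2} ∉ L.
Contradiction. Therefore L is not regular.

0^{p+p!} 1^{p+p!-2}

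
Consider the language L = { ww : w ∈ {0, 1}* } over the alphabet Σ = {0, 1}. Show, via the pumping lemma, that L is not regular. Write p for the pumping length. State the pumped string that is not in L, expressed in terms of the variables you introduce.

Suppose for contradiction that L is regular, and let p be the pumping length.
Take w = 0^p 1^p 0^p 1^p = uu where u = 0^p1^p; then w ∈ L and |w| = 4p ≥ p.
The pumping lemma gives a decomposition w = xyz where |xy| ≤ p and |y| ≥ 1.
The first p characters of w are 0's, so xy (and hence y) consists only of 0's. Write y = 0^k, 1 ≤ k ≤ p.
Pump with i = 2: xy^2z = 0^{p+k} 1^p 0^p 1^p, of length 4p+k. Suppose this equals vv. The string starts with 0 and ends with 1, so v does too; thus the boundary between the two copies of v is a 1→0 transition. There is exactly one such transition, at position 2p+k, so |v| = 2p+k and |vv| = 4p+2k ≠ 4p+k since k ≥ 1. So xy^2z ∉ L.
Contradiction. Therefore L is not regular.

0^{p+k} 1^p 0^p 1^p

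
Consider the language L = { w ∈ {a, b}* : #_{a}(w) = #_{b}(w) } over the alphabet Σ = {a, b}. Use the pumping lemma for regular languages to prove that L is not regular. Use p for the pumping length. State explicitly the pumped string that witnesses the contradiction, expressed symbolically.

Assume L is regular; let p be its pumping constant.
Choose w = a^p b^p ∈ L with |w| = 2p ≥ p.
By the pumping lemma, w = xyz with |xy| ≤ p and |y| > 0.
Because |xy| ≤ p and w begins with p copies of a, we have y = a^k with 1 ≤ k ≤ p.
Pump with i = 2: xy^2z = a^{p+k} b^p has p+k occurrences of a but only p of b. Since k ≥ 1 the counts differ, so xy^2z ∉ L.
This contradicts the pumping lemma, so L is not regular.

a^{p+k} b^p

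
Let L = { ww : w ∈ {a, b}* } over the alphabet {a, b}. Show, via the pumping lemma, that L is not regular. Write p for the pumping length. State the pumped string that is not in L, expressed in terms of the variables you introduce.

Assume L is regular. Let p be the pumping length given by the pumping lemma.
Take w = a^p b^p a^p b^p = uu where u = a^pb^p; then w ∈ L and |w| = 4p ≥ p.
The pumping lemma gives a decomposition w = xyz where |xy| ≤ p and |y| ≥ 1.
Since the first p symbols of w are all a's and |xy| ≤ p, y lies entirely in the leading a-block: y = a^k for some k with 1 ≤ k ≤ p.
Pump with i = 2: xy^2z = a^{p+k} b^p a^p b^p, of length 4p+k. Suppose this equals vv. The string starts with a and ends with b, so v does too; thus the boundary between the two copies of v is a b→a transition. There is exactly one such transition, at position 2p+k, so |v| = 2p+k and |vv| = 4p+2k ≠ 4p+k since k ≥ 1. So xy^2z ∉ L.
This is a contradiction; hence L is not regular.

a^{p+k} b^p a^p b^p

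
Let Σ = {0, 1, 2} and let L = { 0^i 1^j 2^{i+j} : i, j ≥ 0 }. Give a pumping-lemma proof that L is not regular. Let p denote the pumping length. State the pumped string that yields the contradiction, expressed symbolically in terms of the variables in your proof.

Toward a contradiction, assume L is regular with pumping length p.
Take w = 0^p 1^p 2^{2p} ∈ L (with i=j=p, i+j=2p), |w| = 4p ≥ p.
Write w = xyz as guaranteed by the lemma, with |xy| ≤ p and |y| ≥ 1.
The first p characters of w are 0's, so xy (and hence y) consists only of 0's. Write y = 0^k, 1 ≤ k ≤ p.
Consider xy^2z = 0^{p+k} 1^p 2^{2p}. Now the 0- and 1-counts sum to 2p+k, but the 2-count is 2p ≠ 2p+k. So xy^2z ∉ L.
Contradiction. Therefore L is not regular.

0^{p+k} 1^p 2^{2p}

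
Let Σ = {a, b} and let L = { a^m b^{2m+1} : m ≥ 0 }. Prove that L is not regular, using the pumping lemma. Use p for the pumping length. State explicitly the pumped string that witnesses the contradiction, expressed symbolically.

Suppose for contradiction that L is regular, and let p be the pumping length.
Let w = a^p b^{2p+1} ∈ L; note |w| = 3p+1 ≥ p.
Write w = xyz as guaranteed by the lemma, with |xy| ≤ p and |y| ≥ 1.
Since the first p symbols of w are all a's and |xy| ≤ p, y lies entirely in the leading a-block: y = a^k for some k with 1 ≤ k ≤ p.
Pump with i = 2: xy^2z = a^{p+k} b^{2p+1}. For this to lie in L we would need 2p+1 = 2(p+k)+1, which forces k = 0. But k ≥ 1, so xy^2z ∉ L.
Contradiction. Therefore L is not regular.

a^{p+k} b^{2p+1}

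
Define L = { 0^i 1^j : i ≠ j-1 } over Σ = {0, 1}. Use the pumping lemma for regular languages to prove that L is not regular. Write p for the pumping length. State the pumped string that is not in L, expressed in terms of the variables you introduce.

0^{p+p!} 1^{p+p!+1}

Assume L is regular; let p be its pumping constant.
Choose w = 0^p 1^{p+p!+1}. Since p ≠ (p+p!+1)-1 = p+p!, w ∈ L; and |w| ≥ p.
By the pumping lemma, w = xyz with |xy| ≤ p and |y| ≥ 1.
The first p characters of w are 0's, so xy (and hence y) consists only of 0's. Write y = 0^k, 1 ≤ k ≤ p.
Since 1 ≤ k ≤ p, k divides p!; set t = 1 + p!/k. Then xy^t z has p + (p!/k)·k = p + p! copies of 0. Now the 0-count is p+p! and (1-count)-1 = (p+p!+1)-1 = p+p!, so i ≠ j-1 fails. So xy^t z = 0^{p+p!} 1^{p+p!+1} ∉ L.
This is a contradiction; hence L is not regular.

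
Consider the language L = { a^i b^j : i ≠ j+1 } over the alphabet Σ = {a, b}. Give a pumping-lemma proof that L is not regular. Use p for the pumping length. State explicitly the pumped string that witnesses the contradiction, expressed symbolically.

Assume L is regular; let p be its pumping constant.
Choose w = a^p b^{p+p!-1}. Since p ≠ (p+p!-1)+1 = p+p!, w ∈ L; and |w| ≥ p.
The pumping lemma gives a decomposition w = xyz where |xy| ≤ p and y is nonempty.
The first p characters of w are a's, so xy (and hence y) consists only of a's. Write y = a^k, 1 ≤ k ≤ p.
Since 1 ≤ k ≤ p, k divides p!; set t = 1 + p!/k. Then xy^t z has p + (p!/k)·k = p + p! copies of a. Now the a-count is p+p! and (b-count)+1 = (p+p!-1)+1 = p+p!, so i ≠ j+1 fails. So xy^t z = a^{p+p!} b^{p+p!-1} ∉ L.
This is a contradiction; hence L is not regular.

a^{p+p!} b^{p+p!-1}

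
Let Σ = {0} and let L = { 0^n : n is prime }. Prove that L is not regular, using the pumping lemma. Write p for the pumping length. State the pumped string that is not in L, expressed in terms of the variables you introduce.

Assume L is regular. Let p be the pumping length given by the pumping lemma.
Let q be a prime with q ≥ p+2 (infinitely many primes exist), and take w = 0^q ∈ L with |w| = q ≥ p.
Write w = xyz as guaranteed by the lemma, with |xy| ≤ p and |y| ≥ 1.
Then y = 0^k for some k with 1 ≤ k ≤ p.
Since 1 ≤ k ≤ p, |xz| = q-k. Pump with i = q+1: |xy^{q+1}z| = (q-k)+(q+1)k = q+qk = q(1+k), which is composite (both factors ≥ 2). So xy^{q+1}z = 0^{q(1+k)} ∉ L.
Contradiction. Therefore L is not regular.

0^{q(1+k)}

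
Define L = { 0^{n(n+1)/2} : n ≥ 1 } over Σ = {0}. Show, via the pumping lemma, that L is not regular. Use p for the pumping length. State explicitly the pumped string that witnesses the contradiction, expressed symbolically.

0^{p(p+1)/2+k}

Suppose for contradiction that L is regular, and let p be the pumping length.
Take w = 0^{p(p+1)/2} ∈ L with |w| = p(p+1)/2 ≥ p.
Write w = xyz as guaranteed by the lemma, with |xy| ≤ p and |y| ≥ 1.
Then y = 0^k for some k with 1 ≤ k ≤ p.
Pump with i = 2: xy^2z = 0^{p(p+1)/2+k}. Since 1 ≤ k ≤ p, p(p+1)/2 < p(p+1)/2+k ≤ p(p+1)/2+p < (p+1)(p+2)/2, so p(p+1)/2+k is strictly between consecutive triangular numbers. So xy^2z ∉ L.
Contradiction. Therefore L is not regular.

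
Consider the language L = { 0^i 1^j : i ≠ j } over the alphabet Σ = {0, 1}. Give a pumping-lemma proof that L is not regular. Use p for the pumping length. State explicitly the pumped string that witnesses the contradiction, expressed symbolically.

0^{p+p!} 1^{p+p!}

Toward a contradiction, assume L is regular with pumping length p.
Choose w = 0^p 1^{p+p!}. Since p ≠ p+p!, w ∈ L; and |w| ≥ p.
Write w = xyz as guaranteed by the lemma, with |xy| ≤ p and |y| > 0.
Because |xy| ≤ p and w begins with p copies of 0, we have y = 0^k with 1 ≤ k ≤ p.
Since 1 ≤ k ≤ p, k divides p!; set t = 1 + p!/k. Then xy^t z has p + (p!/k)·k = p + p! copies of 0. Now the 0-count equals the 1-count, so i ≠ j fails. So xy^t z = 0^{p+p!} 1^{p+p!} ∉ L.
This is a contradiction; hence L is not regular.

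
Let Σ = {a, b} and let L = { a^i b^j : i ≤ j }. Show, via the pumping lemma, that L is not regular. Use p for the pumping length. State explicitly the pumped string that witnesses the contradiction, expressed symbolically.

Assume L is regular; let p be its pumping constant.
Choose w = a^p b^p ∈ L, with |w| = 2p ≥ p.
By the pumping lemma, w = xyz with |xy| ≤ p and y is nonempty.
Since the first p symbols of w are all a's and |xy| ≤ p, y lies entirely in the leading a-block: y = a^k for some k with 1 ≤ k ≤ p.
Consider xy^2z = a^{p+k} b^p. Since k ≥ 1, the a-count p+k exceeds the b-count p, so i ≤ j fails; thus xy^2z ∉ L.
This contradicts the pumping lemma, so L is not regular.

a^{p+k} b^p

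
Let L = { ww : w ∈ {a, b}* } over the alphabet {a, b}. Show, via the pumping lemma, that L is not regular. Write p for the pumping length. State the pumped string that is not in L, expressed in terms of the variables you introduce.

a^{p+k} b^p a^p b^p

Assume L is regular; let p be its pumping constant.
Take w = a^p b^p a^p b^p = uu where u = a^pb^p; then w ∈ L and |w| = 4p ≥ p.
By the pumping lemma, w = xyz with |xy| ≤ p and y is nonempty.
Since the first p symbols of w are all a's and |xy| ≤ p, y lies entirely in the leading a-block: y = a^k for some k with 1 ≤ k ≤ p.
Pump with i = 2: xy^2z = a^{p+k} b^p a^p b^p, of length 4p+k. Suppose this equals vv. The string starts with a and ends with b, so v does too; thus the boundary between the two copies of v is a b→a transition. There is exactly one such transition, at position 2p+k, so |v| = 2p+k and |vv| = 4p+2k ≠ 4p+k since k ≥ 1. So xy^2z ∉ L.
This contradicts the pumping lemma, so L is not regular.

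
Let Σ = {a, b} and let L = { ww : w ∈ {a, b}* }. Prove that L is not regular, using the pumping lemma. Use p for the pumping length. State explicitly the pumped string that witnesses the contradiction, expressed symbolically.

a^{p+k} b^p a^p b^p

Assume L is regular. Let p be the pumping length given by the pumping lemma.
Take w = a^p b^p a^p b^p = uu where u = a^pb^p; then w ∈ L and |w| = 4p ≥ p.
Write w = xyz as guaranteed by the lemma, with |xy| ≤ p and |y| > 0.
Because |xy| ≤ p and w begins with p copies of a, we have y = a^k with 1 ≤ k ≤ p.
Pump with i = 2: xy^2z = a^{p+k} b^p a^p b^p, of length 4p+k. Suppose this equals vv. The string starts with a and ends with b, so v does too; thus the boundary between the two copies of v is a b→a transition. There is exactly one such transition, at position 2p+k, so |v| = 2p+k and |vv| = 4p+2k ≠ 4p+k since k ≥ 1. So xy^2z ∉ L.
This contradicts the pumping lemma, so L is not regular.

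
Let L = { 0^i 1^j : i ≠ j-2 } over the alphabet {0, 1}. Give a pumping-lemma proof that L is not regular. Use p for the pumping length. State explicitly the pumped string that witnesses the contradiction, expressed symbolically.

0^{p+p!} 1^{p+p!+2}

Toward a contradiction, assume L is regular with pumping length p.
Choose w = 0^p 1^{p+p!+2}. Since p ≠ (p+p!+2)-2 = p+p!, w ∈ L; and |w| ≥ p.
By the pumping lemma, w = xyz with |xy| ≤ p and y is nonempty.
Because |xy| ≤ p and w begins with p copies of 0, we have y = 0^k with 1 ≤ k ≤ p.
Since 1 ≤ k ≤ p, k divides p!; set t = 1 + p!/k. Then xy^t z has p + (p!/k)·k = p + p! copies of 0. Now the 0-count is p+p! and (1-count)-2 = (p+p!+2)-2 = p+p!, so i ≠ j-2 fails. So xy^t z = 0^{p+p!} 1^{p+p!+2} ∉ L.
This is a contradiction; hence L is not regular.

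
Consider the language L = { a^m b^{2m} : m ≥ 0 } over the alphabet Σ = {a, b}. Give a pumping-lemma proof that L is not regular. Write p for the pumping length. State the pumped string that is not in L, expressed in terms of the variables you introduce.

Assume L is regular. Let p be the pumping length given by the pumping lemma.
Let w = a^p b^{2p} ∈ L; note |w| = 3p ≥ p.
The pumping lemma gives a decomposition w = xyz where |xy| ≤ p and y is nonempty.
Since the first p symbols of w are all a's and |xy| ≤ p, y lies entirely in the leading a-block: y = a^k for some k with 1 ≤ k ≤ p.
Pump with i = 2: xy^2z = a^{p+k} b^{2p}. For this to lie in L we would need 2p = 2(p+k), which forces k = 0. But k ≥ 1, so xy^2z ∉ L.
This is a contradiction; hence L is not regular.

a^{p+k} b^{2p}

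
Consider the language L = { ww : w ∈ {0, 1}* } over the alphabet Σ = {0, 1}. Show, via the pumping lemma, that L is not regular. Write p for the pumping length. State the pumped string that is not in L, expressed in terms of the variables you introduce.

0^{p+k} 1^p 0^p 1^p

Assume L is regular; let p be its pumping constant.
Take w = 0^p 1^p 0^p 1^p = uu where u = 0^p1^p; then w ∈ L and |w| = 4p ≥ p.
Write w = xyz as guaranteed by the lemma, with |xy| ≤ p and y is nonempty.
Because |xy| ≤ p and w begins with p copies of 0, we have y = 0^k with 1 ≤ k ≤ p.
Pump with i = 2: xy^2z = 0^{p+k} 1^p 0^p 1^p, of length 4p+k. Suppose this equals vv. The string starts with 0 and ends with 1, so v does too; thus the boundary between the two copies of v is a 1→0 transition. There is exactly one such transition, at position 2p+k, so |v| = 2p+k and |vv| = 4p+2k ≠ 4p+k since k ≥ 1. So xy^2z ∉ L.
Contradiction. Therefore L is not regular.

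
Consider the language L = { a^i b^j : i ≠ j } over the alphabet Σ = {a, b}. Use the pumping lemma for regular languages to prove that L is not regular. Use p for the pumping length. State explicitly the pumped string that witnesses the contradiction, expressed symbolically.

Toward a contradiction, assume L is regular with pumping length p.
Choose w = a^p b^{p+p!}. Since p ≠ p+p!, w ∈ L; and |w| ≥ p.
By the pumping lemma, w = xyz with |xy| ≤ p and y is nonempty.
The first p characters of w are a's, so xy (and hence y) consists only of a's. Write y = a^k, 1 ≤ k ≤ p.
Since 1 ≤ k ≤ p, k divides p!; set t = 1 + p!/k. Then xy^t z has p + (p!/k)·k = p + p! copies of a. Now the a-count equals the b-count, so i ≠ j fails. So xy^t z = a^{p+p!} b^{p+p!} ∉ L.
This contradicts the pumping lemma, so L is not regular.

a^{p+p!} b^{p+p!}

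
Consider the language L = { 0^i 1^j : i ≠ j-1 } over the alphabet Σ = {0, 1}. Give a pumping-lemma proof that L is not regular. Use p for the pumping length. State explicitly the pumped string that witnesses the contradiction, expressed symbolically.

Toward a contradiction, assume L is regular with pumping length p.
Choose w = 0^p 1^{p+p!+1}. Since p ≠ (p+p!+1)-1 = p+p!, w ∈ L; and |w| ≥ p.
The pumping lemma gives a decomposition w = xyz where |xy| ≤ p and |y| ≥ 1.
The first p characters of w are 0's, so xy (and hence y) consists only of 0's. Write y = 0^k, 1 ≤ k ≤ p.
Since 1 ≤ k ≤ p, k divides p!; set t = 1 + p!/k. Then xy^t z has p + (p!/k)·k = p + p! copies of 0. Now the 0-count is p+p! and (1-count)-1 = (p+p!+1)-1 = p+p!, so i ≠ j-1 fails. So xy^t z = 0^{p+p!} 1^{p+p!+1} ∉ L.
Contradiction. Therefore L is not regular.

0^{p+p!} 1^{p+p!+1}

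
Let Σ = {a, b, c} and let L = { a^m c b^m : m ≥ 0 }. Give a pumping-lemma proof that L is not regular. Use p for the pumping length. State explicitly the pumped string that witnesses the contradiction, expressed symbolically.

a^{p+k} c b^p

Toward a contradiction, assume L is regular with pumping length p.
Take w = a^p c b^p ∈ L with |w| = 2p+1 ≥ p.
Write w = xyz as guaranteed by the lemma, with |xy| ≤ p and y is nonempty.
The first p characters of w are a's, so xy (and hence y) consists only of a's. Write y = a^k, 1 ≤ k ≤ p.
Pump with i = 2: xy^2z = a^{p+k} c b^p, which would require p+k = p. But k ≥ 1, so xy^2z ∉ L.
This is a contradiction; hence L is not regular.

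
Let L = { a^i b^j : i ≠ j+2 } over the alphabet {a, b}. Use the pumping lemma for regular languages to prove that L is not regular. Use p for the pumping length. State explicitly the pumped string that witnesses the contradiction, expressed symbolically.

Suppose for contradiction that L is regular, and let p be the pumping length.
Choose w = a^p b^{p+p!-2}. Since p ≠ (p+p!-2)+2 = p+p!, w ∈ L; and |w| ≥ p.
By the pumping lemma, w = xyz with |xy| ≤ p and y is nonempty.
Since the first p symbols of w are all a's and |xy| ≤ p, y lies entirely in the leading a-block: y = a^k for some k with 1 ≤ k ≤ p.
Since 1 ≤ k ≤ p, k divides p!; set t = 1 + p!/k. Then xy^t z has p + (p!/k)·k = p + p! copies of a. Now the a-count is p+p! and (b-count)+2 = (p+p!-2)+2 = p+p!, so i ≠ j+2 fails. So xy^t z = a^{p+p!} b^{p+p!-2} ∉ L.
Contradiction. Therefore L is not regular.

a^{p+p!} b^{p+p!-2}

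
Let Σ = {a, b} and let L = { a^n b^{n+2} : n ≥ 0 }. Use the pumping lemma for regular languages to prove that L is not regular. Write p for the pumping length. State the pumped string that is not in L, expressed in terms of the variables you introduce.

a^{p+k} b^{p+2}

Suppose for contradiction that L is regular, and let p be the pumping length.
Take w = a^p b^{p+2}. Then w ∈ L and |w| = 2p+2 ≥ p.
Write w = xyz as guaranteed by the lemma, with |xy| ≤ p and |y| > 0.
The first p characters of w are a's, so xy (and hence y) consists only of a's. Write y = a^k, 1 ≤ k ≤ p.
Pump with i = 2: xy^2z = a^{p+k} b^{p+2}. For this to lie in L we would need p+2 = (p+k)+2, which forces k = 0. But k ≥ 1, so xy^2z ∉ L.
This contradicts the pumping lemma, so L is not regular.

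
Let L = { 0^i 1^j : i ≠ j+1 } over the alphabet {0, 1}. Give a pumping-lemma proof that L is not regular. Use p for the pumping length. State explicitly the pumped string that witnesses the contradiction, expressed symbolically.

0^{p+p!} 1^{p+p!-1}

Assume L is regular; let p be its pumping constant.
Choose w = 0^p 1^{p+p!-1}. Since p ≠ (p+p!-1)+1 = p+p!, w ∈ L; and |w| ≥ p.
Write w = xyz as guaranteed by the lemma, with |xy| ≤ p and |y| ≥ 1.
The first p characters of w are 0's, so xy (and hence y) consists only of 0's. Write y = 0^k, 1 ≤ k ≤ p.
Since 1 ≤ k ≤ p, k divides p!; set t = 1 + p!/k. Then xy^t z has p + (p!/k)·k = p + p! copies of 0. Now the 0-count is p+p! and (1-count)+1 = (p+p!-1)+1 = p+p!, so i ≠ j+1 fails. So xy^t z = 0^{p+p!} 1^{p+p!-1} ∉ L.
This contradicts the pumping lemma, so L is not regular.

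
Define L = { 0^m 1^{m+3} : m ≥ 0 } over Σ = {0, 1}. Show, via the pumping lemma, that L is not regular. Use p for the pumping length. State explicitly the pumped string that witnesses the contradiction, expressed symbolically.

0^{p+k} 1^{p+3}

Assume L is regular. Let p be the pumping length given by the pumping lemma.
Choose w = 0^p 1^{p+3}, which is in L with |w| = 2p+3 ≥ p.
By the pumping lemma, w = xyz with |xy| ≤ p and |y| ≥ 1.
Because |xy| ≤ p and w begins with p copies of 0, we have y = 0^k with 1 ≤ k ≤ p.
Pump with i = 2: xy^2z = 0^{p+k} 1^{p+3}. For this to lie in L we would need p+3 = (p+k)+3, which forces k = 0. But k ≥ 1, so xy^2z ∉ L.
Contradiction. Therefore L is not regular.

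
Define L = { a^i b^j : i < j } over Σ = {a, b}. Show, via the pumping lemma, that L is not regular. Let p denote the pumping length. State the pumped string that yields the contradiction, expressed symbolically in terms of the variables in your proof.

a^{p+k} b^{p+1}

Assume L is regular. Let p be the pumping length given by the pumping lemma.
Choose w = a^p b^{p+1} ∈ L, with |w| = 2p+1 ≥ p.
Write w = xyz as guaranteed by the lemma, with |xy| ≤ p and |y| ≥ 1.
The first p characters of w are a's, so xy (and hence y) consists only of a's. Write y = a^k, 1 ≤ k ≤ p.
Consider xy^2z = a^{p+k} b^{p+1}. Since k ≥ 1, the a-count p+k is at least p+1, so i < j fails; thus xy^2z ∉ L.
Contradiction. Therefore L is not regular.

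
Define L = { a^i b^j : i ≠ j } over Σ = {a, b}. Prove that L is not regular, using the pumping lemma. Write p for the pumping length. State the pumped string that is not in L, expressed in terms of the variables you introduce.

Suppose for contradiction that L is regular, and let p be the pumping length.
Choose w = a^p b^{p+p!}. Since p ≠ p+p!, w ∈ L; and |w| ≥ p.
Write w = xyz as guaranteed by the lemma, with |xy| ≤ p and |y| ≥ 1.
Because |xy| ≤ p and w begins with p copies of a, we have y = a^k with 1 ≤ k ≤ p.
Since 1 ≤ k ≤ p, k divides p!; set t = 1 + p!/k. Then xy^t z has p + (p!/k)·k = p + p! copies of a. Now the a-count equals the b-count, so i ≠ j fails. So xy^t z = a^{p+p!} b^{p+p!} ∉ L.
Contradiction. Therefore L is not regular.

a^{p+p!} b^{p+p!}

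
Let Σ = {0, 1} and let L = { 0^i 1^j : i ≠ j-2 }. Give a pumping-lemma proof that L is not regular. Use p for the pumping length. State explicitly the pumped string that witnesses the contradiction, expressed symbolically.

0^{p+p!} 1^{p+p!+2}

Toward a contradiction, assume L is regular with pumping length p.
Choose w = 0^p 1^{p+p!+2}. Since p ≠ (p+p!+2)-2 = p+p!, w ∈ L; and |w| ≥ p.
The pumping lemma gives a decomposition w = xyz where |xy| ≤ p and |y| > 0.
The first p characters of w are 0's, so xy (and hence y) consists only of 0's. Write y = 0^k, 1 ≤ k ≤ p.
Since 1 ≤ k ≤ p, k divides p!; set t = 1 + p!/k. Then xy^t z has p + (p!/k)·k = p + p! copies of 0. Now the 0-count is p+p! and (1-count)-2 = (p+p!+2)-2 = p+p!, so i ≠ j-2 fails. So xy^t z = 0^{p+p!} 1^{p+p!+2} ∉ L.
This is a contradiction; hence L is not regular.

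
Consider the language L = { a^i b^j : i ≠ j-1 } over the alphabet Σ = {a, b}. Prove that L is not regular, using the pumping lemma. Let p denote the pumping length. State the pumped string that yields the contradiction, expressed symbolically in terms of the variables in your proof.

a^{p+p!} b^{p+p!+1}

Assume L is regular. Let p be the pumping length given by the pumping lemma.
Choose w = a^p b^{p+p!+1}. Since p ≠ (p+p!+1)-1 = p+p!, w ∈ L; and |w| ≥ p.
The pumping lemma gives a decomposition w = xyz where |xy| ≤ p and |y| ≥ 1.
The first p characters of w are a's, so xy (and hence y) consists only of a's. Write y = a^k, 1 ≤ k ≤ p.
Since 1 ≤ k ≤ p, k divides p!; set t = 1 + p!/k. Then xy^t z has p + (p!/k)·k = p + p! copies of a. Now the a-count is p+p! and (b-count)-1 = (p+p!+1)-1 = p+p!, so i ≠ j-1 fails. So xy^t z = a^{p+p!} b^{p+p!+1} ∉ L.
Contradiction. Therefore L is not regular.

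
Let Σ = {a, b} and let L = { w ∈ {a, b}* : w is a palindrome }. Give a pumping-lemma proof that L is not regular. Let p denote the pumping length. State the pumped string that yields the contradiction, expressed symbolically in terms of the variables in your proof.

Assume L is regular. Let p be the pumping length given by the pumping lemma.
Take w = a^p b a^p, a palindrome of length 2p+1 ≥ p.
Write w = xyz as guaranteed by the lemma, with |xy| ≤ p and y is nonempty.
Because |xy| ≤ p and w begins with p copies of a, we have y = a^k with 1 ≤ k ≤ p.
Pump with i = 2: xy^2z = a^{p+k} b a^p. Its reverse is a^p b a^{p+k}, which differs from xy^2z since k ≥ 1. So xy^2z is not a palindrome and xy^2z ∉ L.
Contradiction. Therefore L is not regular.

a^{p+k} b a^p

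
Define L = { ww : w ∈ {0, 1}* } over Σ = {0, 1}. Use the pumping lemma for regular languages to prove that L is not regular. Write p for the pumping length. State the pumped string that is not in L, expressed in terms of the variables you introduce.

0^{p+k} 1^p 0^p 1^p

Toward a contradiction, assume L is regular with pumping length p.
Take w = 0^p 1^p 0^p 1^p = uu where u = 0^p1^p; then w ∈ L and |w| = 4p ≥ p.
Write w = xyz as guaranteed by the lemma, with |xy| ≤ p and |y| ≥ 1.
Since the first p symbols of w are all 0's and |xy| ≤ p, y lies entirely in the leading 0-block: y = 0^k for some k with 1 ≤ k ≤ p.
Pump with i = 2: xy^2z = 0^{p+k} 1^p 0^p 1^p, of length 4p+k. Suppose this equals vv. The string starts with 0 and ends with 1, so v does too; thus the boundary between the two copies of v is a 1→0 transition. There is exactly one such transition, at position 2p+k, so |v| = 2p+k and |vv| = 4p+2k ≠ 4p+k since k ≥ 1. So xy^2z ∉ L.
This is a contradiction; hence L is not regular.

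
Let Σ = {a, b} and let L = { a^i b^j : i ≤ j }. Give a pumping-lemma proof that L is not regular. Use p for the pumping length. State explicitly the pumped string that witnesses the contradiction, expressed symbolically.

Toward a contradiction, assume L is regular with pumping length p.
Choose w = a^p b^p ∈ L, with |w| = 2p ≥ p.
By the pumping lemma, w = xyz with |xy| ≤ p and y is nonempty.
The first p characters of w are a's, so xy (and hence y) consists only of a's. Write y = a^k, 1 ≤ k ≤ p.
Consider xy^2z = a^{p+k} b^p. Since k ≥ 1, the a-count p+k exceeds the b-count p, so i ≤ j fails; thus xy^2z ∉ L.
This is a contradiction; hence L is not regular.

a^{p+k} b^p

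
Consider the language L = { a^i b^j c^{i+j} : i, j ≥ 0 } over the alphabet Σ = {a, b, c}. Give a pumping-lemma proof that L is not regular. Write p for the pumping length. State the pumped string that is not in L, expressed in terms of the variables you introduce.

a^{p+k} b^p c^{2p}

Assume L is regular. Let p be the pumping length given by the pumping lemma.
Take w = a^p b^p c^{2p} ∈ L (with i=j=p, i+j=2p), |w| = 4p ≥ p.
By the pumping lemma, w = xyz with |xy| ≤ p and |y| > 0.
Because |xy| ≤ p and w begins with p copies of a, we have y = a^k with 1 ≤ k ≤ p.
Consider xy^2z = a^{p+k} b^p c^{2p}. Now the a- and b-counts sum to 2p+k, but the c-count is 2p ≠ 2p+k. So xy^2z ∉ L.
This contradicts the pumping lemma, so L is not regular.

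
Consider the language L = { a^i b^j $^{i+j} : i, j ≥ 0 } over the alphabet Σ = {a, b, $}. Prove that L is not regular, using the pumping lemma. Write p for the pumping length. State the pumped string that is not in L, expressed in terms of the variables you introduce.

Assume L is regular; let p be its pumping constant.
Take w = a^p b^p $^{2p} ∈ L (with i=j=p, i+j=2p), |w| = 4p ≥ p.
By the pumping lemma, w = xyz with |xy| ≤ p and y is nonempty.
Since the first p symbols of w are all a's and |xy| ≤ p, y lies entirely in the leading a-block: y = a^k for some k with 1 ≤ k ≤ p.
Consider xy^2z = a^{p+k} b^p $^{2p}. Now the a- and b-counts sum to 2p+k, but the $-count is 2p ≠ 2p+k. So xy^2z ∉ L.
Contradiction. Therefore L is not regular.

a^{p+k} b^p $^{2p}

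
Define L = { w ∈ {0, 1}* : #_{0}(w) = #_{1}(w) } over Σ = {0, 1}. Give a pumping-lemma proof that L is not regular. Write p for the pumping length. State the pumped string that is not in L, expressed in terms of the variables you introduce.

Toward a contradiction, assume L is regular with pumping length p.
Choose w = 0^p 1^p ∈ L with |w| = 2p ≥ p.
The pumping lemma gives a decomposition w = xyz where |xy| ≤ p and |y| > 0.
Because |xy| ≤ p and w begins with p copies of 0, we have y = 0^k with 1 ≤ k ≤ p.
Pump with i = 2: xy^2z = 0^{p+k} 1^p has p+k occurrences of 0 but only p of 1. Since k ≥ 1 the counts differ, so xy^2z ∉ L.
This contradicts the pumping lemma, so L is not regular.

0^{p+k} 1^p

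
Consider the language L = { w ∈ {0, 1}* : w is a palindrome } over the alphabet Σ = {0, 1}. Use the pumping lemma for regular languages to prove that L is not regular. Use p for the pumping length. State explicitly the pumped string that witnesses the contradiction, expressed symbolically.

0^{p+k} 1 0^p

Assume L is regular; let p be its pumping constant.
Take w = 0^p 1 0^p, a palindrome of length 2p+1 ≥ p.
The pumping lemma gives a decomposition w = xyz where |xy| ≤ p and |y| > 0.
Since the first p symbols of w are all 0's and |xy| ≤ p, y lies entirely in the leading 0-block: y = 0^k for some k with 1 ≤ k ≤ p.
Pump with i = 2: xy^2z = 0^{p+k} 1 0^p. Its reverse is 0^p 1 0^{p+k}, which differs from xy^2z since k ≥ 1. So xy^2z is not a palindrome and xy^2z ∉ L.
This is a contradiction; hence L is not regular.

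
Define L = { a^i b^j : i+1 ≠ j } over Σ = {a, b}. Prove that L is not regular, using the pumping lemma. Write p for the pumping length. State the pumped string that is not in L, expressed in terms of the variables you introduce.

a^{p+p!} b^{p+p!+1}

Toward a contradiction, assume L is regular with pumping length p.
Choose w = a^p b^{p+p!+1}. Since p ≠ (p+p!+1)-1 = p+p!, w ∈ L; and |w| ≥ p.
The pumping lemma gives a decomposition w = xyz where |xy| ≤ p and |y| ≥ 1.
Because |xy| ≤ p and w begins with p copies of a, we have y = a^k with 1 ≤ k ≤ p.
Since 1 ≤ k ≤ p, k divides p!; set t = 1 + p!/k. Then xy^t z has p + (p!/k)·k = p + p! copies of a. Now the a-count is p+p! and (b-count)-1 = (p+p!+1)-1 = p+p!, so i+1 ≠ j fails. So xy^t z = a^{p+p!} b^{p+p!+1} ∉ L.
This is a contradiction; hence L is not regular.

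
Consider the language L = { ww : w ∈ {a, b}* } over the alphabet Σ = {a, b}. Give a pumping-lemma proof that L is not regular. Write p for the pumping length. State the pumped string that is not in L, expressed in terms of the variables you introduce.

a^{p+k} b^p a^p b^p

Assume L is regular. Let p be the pumping length given by the pumping lemma.
Take w = a^p b^p a^p b^p = uu where u = a^pb^p; then w ∈ L and |w| = 4p ≥ p.
By the pumping lemma, w = xyz with |xy| ≤ p and y is nonempty.
Since the first p symbols of w are all a's and |xy| ≤ p, y lies entirely in the leading a-block: y = a^k for some k with 1 ≤ k ≤ p.
Pump with i = 2: xy^2z = a^{p+k} b^p a^p b^p, of length 4p+k. Suppose this equals vv. The string starts with a and ends with b, so v does too; thus the boundary between the two copies of v is a b→a transition. There is exactly one such transition, at position 2p+k, so |v| = 2p+k and |vv| = 4p+2k ≠ 4p+k since k ≥ 1. So xy^2z ∉ L.
This is a contradiction; hence L is not regular.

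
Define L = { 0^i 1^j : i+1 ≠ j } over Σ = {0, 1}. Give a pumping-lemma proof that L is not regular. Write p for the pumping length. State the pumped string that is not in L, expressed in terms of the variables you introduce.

Assume L is regular. Let p be the pumping length given by the pumping lemma.
Choose w = 0^p 1^{p+p!+1}. Since p ≠ (p+p!+1)-1 = p+p!, w ∈ L; and |w| ≥ p.
By the pumping lemma, w = xyz with |xy| ≤ p and y is nonempty.
Because |xy| ≤ p and w begins with p copies of 0, we have y = 0^k with 1 ≤ k ≤ p.
Since 1 ≤ k ≤ p, k divides p!; set t = 1 + p!/k. Then xy^t z has p + (p!/k)·k = p + p! copies of 0. Now the 0-count is p+p! and (1-count)-1 = (p+p!+1)-1 = p+p!, so i+1 ≠ j fails. So xy^t z = 0^{p+p!} 1^{p+p!+1} ∉ L.
This is a contradiction; hence L is not regular.

0^{p+p!} 1^{p+p!+1}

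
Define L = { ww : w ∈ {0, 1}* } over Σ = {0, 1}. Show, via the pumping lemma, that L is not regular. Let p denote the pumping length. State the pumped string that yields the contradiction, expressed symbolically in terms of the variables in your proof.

Suppose for contradiction that L is regular, and let p be the pumping length.
Take w = 0^p 1^p 0^p 1^p = uu where u = 0^p1^p; then w ∈ L and |w| = 4p ≥ p.
The pumping lemma gives a decomposition w = xyz where |xy| ≤ p and |y| ≥ 1.
Since the first p symbols of w are all 0's and |xy| ≤ p, y lies entirely in the leading 0-block: y = 0^k for some k with 1 ≤ k ≤ p.
Pump with i = 2: xy^2z = 0^{p+k} 1^p 0^p 1^p, of length 4p+k. Suppose this equals vv. The string starts with 0 and ends with 1, so v does too; thus the boundary between the two copies of v is a 1→0 transition. There is exactly one such transition, at position 2p+k, so |v| = 2p+k and |vv| = 4p+2k ≠ 4p+k since k ≥ 1. So xy^2z ∉ L.
This is a contradiction; hence L is not regular.

0^{p+k} 1^p 0^p 1^p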